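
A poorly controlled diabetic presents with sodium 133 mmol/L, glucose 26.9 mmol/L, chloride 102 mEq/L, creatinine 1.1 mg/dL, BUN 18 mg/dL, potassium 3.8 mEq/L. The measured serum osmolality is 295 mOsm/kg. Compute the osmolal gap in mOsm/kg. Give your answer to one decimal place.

-4.3 mOsm/kg

Calculated osmolality = 2·Na + glucose + BUN/2.8
= 2·133 + 26.9 + 18/2.8
= 266 + 26.90 + 6.43
= 299.33 mOsm/kg ≈ 299.3 mOsm/kg
Osmolar gap = measured − calculated = 295 − 299.3 = -4.3 mOsm/kg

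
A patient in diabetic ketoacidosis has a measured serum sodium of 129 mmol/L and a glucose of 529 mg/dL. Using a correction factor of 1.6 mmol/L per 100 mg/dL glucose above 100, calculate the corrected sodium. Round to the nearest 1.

136 mmol/L

Corrected Na = measured Na + 1.6 · (glucose − 100)/100
= 129 + 1.6 · (529 − 100)/100
= 129 + 6.9
= 135.9 mmol/L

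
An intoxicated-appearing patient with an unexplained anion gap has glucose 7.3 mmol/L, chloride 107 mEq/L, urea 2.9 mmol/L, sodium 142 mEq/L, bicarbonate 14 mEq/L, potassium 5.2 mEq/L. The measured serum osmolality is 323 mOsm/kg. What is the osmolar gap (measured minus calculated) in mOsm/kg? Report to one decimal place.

28.8 mOsm/kg

Calculated osmolality = 2·Na + glucose + urea
= 2·142 + 7.3 + 2.9
= 284 + 7.30 + 2.90
= 294.2 mOsm/kg ≈ 294.2 mOsm/kg
Osmolar gap = measured − calculated = 323 − 294.2 = 28.8 mOsm/kg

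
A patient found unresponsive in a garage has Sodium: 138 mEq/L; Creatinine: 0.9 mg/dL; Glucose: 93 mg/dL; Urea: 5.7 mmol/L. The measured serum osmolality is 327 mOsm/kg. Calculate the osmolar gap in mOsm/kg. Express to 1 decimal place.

40.1 mOsm/kg

Calculated osmolality = 2·Na + glucose/18 + urea
= 2·138 + 93/18 + 5.7
= 276 + 5.17 + 5.70
= 286.87 mOsm/kg ≈ 286.9 mOsm/kg
Osmolar gap = measured − calculated = 327 − 286.9 = 40.1 mOsm/kg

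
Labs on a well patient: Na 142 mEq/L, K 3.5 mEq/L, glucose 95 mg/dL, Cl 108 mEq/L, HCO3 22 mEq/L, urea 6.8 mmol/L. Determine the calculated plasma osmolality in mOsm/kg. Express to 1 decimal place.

296.1 mOsm/kg

Calculated osmolality = 2·Na + glucose/18 + urea
= 2·142 + 95/18 + 6.8
= 284 + 5.28 + 6.80
= 296.08 mOsm/kg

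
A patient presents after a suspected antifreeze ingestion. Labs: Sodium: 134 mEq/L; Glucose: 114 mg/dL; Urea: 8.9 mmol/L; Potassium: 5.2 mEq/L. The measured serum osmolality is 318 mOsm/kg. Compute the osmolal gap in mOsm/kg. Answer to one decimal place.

34.8 mOsm/kg

Calculated osmolality = 2·Na + glucose/18 + urea
= 2·134 + 114/18 + 8.9
= 268 + 6.33 + 8.90
= 283.23 mOsm/kg ≈ 283.2 mOsm/kg
Osmolar gap = measured − calculated = 318 − 283.2 = 34.8 mOsm/kg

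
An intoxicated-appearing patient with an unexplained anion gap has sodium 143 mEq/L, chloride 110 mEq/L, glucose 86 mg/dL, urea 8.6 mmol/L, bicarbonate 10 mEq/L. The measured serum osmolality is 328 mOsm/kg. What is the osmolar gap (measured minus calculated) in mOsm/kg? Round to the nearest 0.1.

28.6 mOsm/kg

Calculated osmolality = 2·Na + glucose/18 + urea
= 2·143 + 86/18 + 8.6
= 286 + 4.78 + 8.60
= 299.38 mOsm/kg ≈ 299.4 mOsm/kg
Osmolar gap = measured − calculated = 328 − 299.4 = 28.6 mOsm/kg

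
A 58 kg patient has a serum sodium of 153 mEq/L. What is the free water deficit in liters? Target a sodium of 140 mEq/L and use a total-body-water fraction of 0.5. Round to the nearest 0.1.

TBW = 0.5 · 58 = 29 L
Free water deficit = TBW · (Na/140 − 1)
= 29 · (153/140 − 1)
= 29 · 0.0929
= 2.69 L

2.7 L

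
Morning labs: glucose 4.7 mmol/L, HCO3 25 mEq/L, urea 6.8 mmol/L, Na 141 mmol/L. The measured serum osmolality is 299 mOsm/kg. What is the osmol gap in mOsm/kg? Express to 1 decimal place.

5.5 mOsm/kg

Calculated osmolality = 2·Na + glucose + urea
= 2·141 + 4.7 + 6.8
= 282 + 4.70 + 6.80
= 293.5 mOsm/kg ≈ 293.5 mOsm/kg
Osmolar gap = measured − calculated = 299 − 293.5 = 5.5 mOsm/kg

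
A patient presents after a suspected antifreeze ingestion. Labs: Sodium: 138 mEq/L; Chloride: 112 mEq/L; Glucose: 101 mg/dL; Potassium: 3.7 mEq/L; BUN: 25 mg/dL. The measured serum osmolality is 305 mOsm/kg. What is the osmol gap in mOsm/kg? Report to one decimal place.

14.5 mOsm/kg

Calculated osmolality = 2·Na + glucose/18 + BUN/2.8
= 2·138 + 101/18 + 25/2.8
= 276 + 5.61 + 8.93
= 290.54 mOsm/kg ≈ 290.5 mOsm/kg
Osmolar gap = measured − calculated = 305 − 290.5 = 14.5 mOsm/kg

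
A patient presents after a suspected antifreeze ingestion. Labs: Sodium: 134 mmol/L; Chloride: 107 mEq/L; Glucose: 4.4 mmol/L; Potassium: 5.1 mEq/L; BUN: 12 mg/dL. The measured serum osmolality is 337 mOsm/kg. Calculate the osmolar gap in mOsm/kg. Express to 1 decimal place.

Calculated osmolality = 2·Na + glucose + BUN/2.8
= 2·134 + 4.4 + 12/2.8
= 268 + 4.40 + 4.29
= 276.69 mOsm/kg ≈ 276.7 mOsm/kg
Osmolar gap = measured − calculated = 337 − 276.7 = 60.3 mOsm/kg

60.3 mOsm/kg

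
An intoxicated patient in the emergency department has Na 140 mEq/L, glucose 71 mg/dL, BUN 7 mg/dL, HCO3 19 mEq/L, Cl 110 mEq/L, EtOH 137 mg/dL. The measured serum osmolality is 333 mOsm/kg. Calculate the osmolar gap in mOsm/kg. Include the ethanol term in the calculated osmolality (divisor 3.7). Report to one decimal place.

Calculated osmolality = 2·Na + glucose/18 + BUN/2.8 + ethanol/3.7
= 2·140 + 71/18 + 7/2.8 + 137/3.7
= 280 + 3.94 + 2.50 + 37.03
= 323.47 mOsm/kg ≈ 323.5 mOsm/kg
Osmolar gap = measured − calculated = 333 − 323.5 = 9.5 mOsm/kg

9.5 mOsm/kg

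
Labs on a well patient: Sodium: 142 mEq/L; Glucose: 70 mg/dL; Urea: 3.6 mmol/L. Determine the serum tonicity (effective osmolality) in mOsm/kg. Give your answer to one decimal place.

Effective osmolality excludes urea (freely permeant across cell membranes):
2·Na + glucose/18
= 2·142 + 70/18
= 284 + 3.89
= 287.89 mOsm/kg

287.9 mOsm/kg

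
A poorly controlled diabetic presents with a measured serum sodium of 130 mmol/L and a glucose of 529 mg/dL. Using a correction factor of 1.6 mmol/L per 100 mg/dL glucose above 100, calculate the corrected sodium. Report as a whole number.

Corrected Na = measured Na + 1.6 · (glucose − 100)/100
= 130 + 1.6 · (529 − 100)/100
= 130 + 6.9
= 136.9 mmol/L

137 mmol/L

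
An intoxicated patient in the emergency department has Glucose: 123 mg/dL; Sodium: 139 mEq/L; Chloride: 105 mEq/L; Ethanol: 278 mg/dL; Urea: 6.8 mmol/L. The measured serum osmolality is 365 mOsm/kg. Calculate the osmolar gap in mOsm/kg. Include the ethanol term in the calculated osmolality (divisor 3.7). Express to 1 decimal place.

Calculated osmolality = 2·Na + glucose/18 + urea + ethanol/3.7
= 2·139 + 123/18 + 6.8 + 278/3.7
= 278 + 6.83 + 6.80 + 75.14
= 366.77 mOsm/kg ≈ 366.8 mOsm/kg
Osmolar gap = measured − calculated = 365 − 366.8 = -1.8 mOsm/kg

-1.8 mOsm/kg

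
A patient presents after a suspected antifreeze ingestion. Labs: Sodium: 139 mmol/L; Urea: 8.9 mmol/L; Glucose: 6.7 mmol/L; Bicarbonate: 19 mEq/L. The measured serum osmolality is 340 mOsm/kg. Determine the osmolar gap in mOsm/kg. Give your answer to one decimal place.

Calculated osmolality = 2·Na + glucose + urea
= 2·139 + 6.7 + 8.9
= 278 + 6.70 + 8.90
= 293.6 mOsm/kg ≈ 293.6 mOsm/kg
Osmolar gap = measured − calculated = 340 − 293.6 = 46.4 mOsm/kg

46.4 mOsm/kg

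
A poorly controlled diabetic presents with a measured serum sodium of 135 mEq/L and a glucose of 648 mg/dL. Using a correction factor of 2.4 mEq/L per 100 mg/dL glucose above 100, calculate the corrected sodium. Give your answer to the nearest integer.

148 mEq/L

Corrected Na = measured Na + 2.4 · (glucose − 100)/100
= 135 + 2.4 · (648 − 100)/100
= 135 + 13.2
= 148.2 mEq/L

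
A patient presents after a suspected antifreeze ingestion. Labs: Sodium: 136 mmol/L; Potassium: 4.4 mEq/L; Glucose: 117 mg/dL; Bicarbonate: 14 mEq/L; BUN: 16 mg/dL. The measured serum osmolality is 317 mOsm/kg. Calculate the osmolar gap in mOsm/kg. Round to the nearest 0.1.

32.8 mOsm/kg

Calculated osmolality = 2·Na + glucose/18 + BUN/2.8
= 2·136 + 117/18 + 16/2.8
= 272 + 6.50 + 5.71
= 284.21 mOsm/kg ≈ 284.2 mOsm/kg
Osmolar gap = measured − calculated = 317 − 284.2 = 32.8 mOsm/kg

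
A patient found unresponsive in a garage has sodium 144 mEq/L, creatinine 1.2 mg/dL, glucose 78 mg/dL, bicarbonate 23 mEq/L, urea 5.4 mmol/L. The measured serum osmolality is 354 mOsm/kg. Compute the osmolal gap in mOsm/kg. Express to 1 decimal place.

56.3 mOsm/kg

Calculated osmolality = 2·Na + glucose/18 + urea
= 2·144 + 78/18 + 5.4
= 288 + 4.33 + 5.40
= 297.73 mOsm/kg ≈ 297.7 mOsm/kg
Osmolar gap = measured − calculated = 354 − 297.7 = 56.3 mOsm/kg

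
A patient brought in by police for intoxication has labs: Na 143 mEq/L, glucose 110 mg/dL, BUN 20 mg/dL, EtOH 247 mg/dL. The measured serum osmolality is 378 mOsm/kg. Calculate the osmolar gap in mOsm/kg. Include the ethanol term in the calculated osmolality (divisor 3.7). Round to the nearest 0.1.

12.0 mOsm/kg

Calculated osmolality = 2·Na + glucose/18 + BUN/2.8 + ethanol/3.7
= 2·143 + 110/18 + 20/2.8 + 247/3.7
= 286 + 6.11 + 7.14 + 66.76
= 366.01 mOsm/kg ≈ 366.0 mOsm/kg
Osmolar gap = measured − calculated = 378 − 366.0 = 12.0 mOsm/kg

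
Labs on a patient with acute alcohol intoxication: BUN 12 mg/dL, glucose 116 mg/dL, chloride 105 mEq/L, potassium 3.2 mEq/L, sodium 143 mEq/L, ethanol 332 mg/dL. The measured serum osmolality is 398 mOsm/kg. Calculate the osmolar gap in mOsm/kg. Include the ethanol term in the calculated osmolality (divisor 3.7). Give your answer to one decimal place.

Calculated osmolality = 2·Na + glucose/18 + BUN/2.8 + ethanol/3.7
= 2·143 + 116/18 + 12/2.8 + 332/3.7
= 286 + 6.44 + 4.29 + 89.73
= 386.46 mOsm/kg ≈ 386.5 mOsm/kg
Osmolar gap = measured − calculated = 398 − 386.5 = 11.5 mOsm/kg

11.5 mOsm/kg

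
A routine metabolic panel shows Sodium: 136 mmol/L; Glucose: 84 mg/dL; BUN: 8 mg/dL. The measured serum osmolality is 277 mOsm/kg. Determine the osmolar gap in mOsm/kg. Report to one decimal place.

-2.5 mOsm/kg

Calculated osmolality = 2·Na + glucose/18 + BUN/2.8
= 2·136 + 84/18 + 8/2.8
= 272 + 4.67 + 2.86
= 279.53 mOsm/kg ≈ 279.5 mOsm/kg
Osmolar gap = measured − calculated = 277 − 279.5 = -2.5 mOsm/kg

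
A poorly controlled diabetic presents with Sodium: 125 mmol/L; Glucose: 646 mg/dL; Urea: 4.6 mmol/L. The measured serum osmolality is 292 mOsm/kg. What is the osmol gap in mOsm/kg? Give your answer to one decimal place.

Calculated osmolality = 2·Na + glucose/18 + urea
= 2·125 + 646/18 + 4.6
= 250 + 35.89 + 4.60
= 290.49 mOsm/kg ≈ 290.5 mOsm/kg
Osmolar gap = measured − calculated = 292 − 290.5 = 1.5 mOsm/kg

1.5 mOsm/kg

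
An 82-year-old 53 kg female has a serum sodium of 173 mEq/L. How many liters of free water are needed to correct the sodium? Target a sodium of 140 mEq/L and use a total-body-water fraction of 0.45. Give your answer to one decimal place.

5.6 L

TBW = 0.45 · 53 = 23.85 L
Free water deficit = TBW · (Na/140 − 1)
= 23.85 · (173/140 − 1)
= 23.85 · 0.2357
= 5.62 L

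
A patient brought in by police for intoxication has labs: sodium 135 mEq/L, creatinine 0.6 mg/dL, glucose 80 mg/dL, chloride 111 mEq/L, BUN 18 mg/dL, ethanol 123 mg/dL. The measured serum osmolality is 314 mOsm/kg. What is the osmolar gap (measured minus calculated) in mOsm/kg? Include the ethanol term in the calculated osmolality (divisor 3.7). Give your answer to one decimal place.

Calculated osmolality = 2·Na + glucose/18 + BUN/2.8 + ethanol/3.7
= 2·135 + 80/18 + 18/2.8 + 123/3.7
= 270 + 4.44 + 6.43 + 33.24
= 314.11 mOsm/kg ≈ 314.1 mOsm/kg
Osmolar gap = measured − calculated = 314 − 314.1 = -0.1 mOsm/kg

-0.1 mOsm/kg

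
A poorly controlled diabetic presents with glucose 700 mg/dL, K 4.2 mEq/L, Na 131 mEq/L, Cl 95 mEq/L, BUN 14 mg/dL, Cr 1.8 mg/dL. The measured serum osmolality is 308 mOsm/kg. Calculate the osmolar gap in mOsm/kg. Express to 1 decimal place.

Calculated osmolality = 2·Na + glucose/18 + BUN/2.8
= 2·131 + 700/18 + 14/2.8
= 262 + 38.89 + 5
= 305.89 mOsm/kg ≈ 305.9 mOsm/kg
Osmolar gap = measured − calculated = 308 − 305.9 = 2.1 mOsm/kg

2.1 mOsm/kg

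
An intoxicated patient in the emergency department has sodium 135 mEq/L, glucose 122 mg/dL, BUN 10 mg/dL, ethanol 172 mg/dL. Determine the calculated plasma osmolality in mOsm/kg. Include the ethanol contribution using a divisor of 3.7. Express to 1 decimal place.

Calculated osmolality = 2·Na + glucose/18 + BUN/2.8 + ethanol/3.7
= 2·135 + 122/18 + 10/2.8 + 172/3.7
= 270 + 6.78 + 3.57 + 46.49
= 326.84 mOsm/kg

326.8 mOsm/kg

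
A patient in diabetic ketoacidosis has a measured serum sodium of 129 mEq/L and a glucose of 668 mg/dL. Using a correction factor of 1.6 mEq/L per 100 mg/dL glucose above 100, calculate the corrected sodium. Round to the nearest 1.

Corrected Na = measured Na + 1.6 · (glucose − 100)/100
= 129 + 1.6 · (668 − 100)/100
= 129 + 9.1
= 138.1 mEq/L

138 mEq/L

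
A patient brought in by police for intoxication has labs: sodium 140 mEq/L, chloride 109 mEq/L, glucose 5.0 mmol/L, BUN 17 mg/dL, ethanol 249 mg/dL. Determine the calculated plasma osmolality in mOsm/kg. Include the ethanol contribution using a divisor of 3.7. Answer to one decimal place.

Calculated osmolality = 2·Na + glucose + BUN/2.8 + ethanol/3.7
= 2·140 + 5 + 17/2.8 + 249/3.7
= 280 + 5 + 6.07 + 67.30
= 358.37 mOsm/kg

358.4 mOsm/kg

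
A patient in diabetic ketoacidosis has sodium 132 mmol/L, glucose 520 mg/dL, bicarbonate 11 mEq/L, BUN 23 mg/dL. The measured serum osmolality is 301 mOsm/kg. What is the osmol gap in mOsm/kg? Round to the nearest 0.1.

-0.1 mOsm/kg

Calculated osmolality = 2·Na + glucose/18 + BUN/2.8
= 2·132 + 520/18 + 23/2.8
= 264 + 28.89 + 8.21
= 301.1 mOsm/kg ≈ 301.1 mOsm/kg
Osmolar gap = measured − calculated = 301 − 301.1 = -0.1 mOsm/kg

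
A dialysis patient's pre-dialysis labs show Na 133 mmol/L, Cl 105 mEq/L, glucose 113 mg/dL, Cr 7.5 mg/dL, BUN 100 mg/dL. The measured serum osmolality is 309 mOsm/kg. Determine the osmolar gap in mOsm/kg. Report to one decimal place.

Calculated osmolality = 2·Na + glucose/18 + BUN/2.8
= 2·133 + 113/18 + 100/2.8
= 266 + 6.28 + 35.71
= 307.99 mOsm/kg ≈ 308.0 mOsm/kg
Osmolar gap = measured − calculated = 309 − 308.0 = 1.0 mOsm/kg

1.0 mOsm/kg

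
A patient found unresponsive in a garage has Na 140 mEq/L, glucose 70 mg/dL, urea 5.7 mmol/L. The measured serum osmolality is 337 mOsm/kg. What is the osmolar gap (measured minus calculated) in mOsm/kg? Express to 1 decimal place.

47.4 mOsm/kg

Calculated osmolality = 2·Na + glucose/18 + urea
= 2·140 + 70/18 + 5.7
= 280 + 3.89 + 5.70
= 289.59 mOsm/kg ≈ 289.6 mOsm/kg
Osmolar gap = measured − calculated = 337 − 289.6 = 47.4 mOsm/kg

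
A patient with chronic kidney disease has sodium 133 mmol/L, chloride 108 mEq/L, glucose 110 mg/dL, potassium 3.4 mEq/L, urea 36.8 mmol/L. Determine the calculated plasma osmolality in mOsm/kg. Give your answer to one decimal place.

308.9 mOsm/kg

Calculated osmolality = 2·Na + glucose/18 + urea
= 2·133 + 110/18 + 36.8
= 266 + 6.11 + 36.80
= 308.91 mOsm/kg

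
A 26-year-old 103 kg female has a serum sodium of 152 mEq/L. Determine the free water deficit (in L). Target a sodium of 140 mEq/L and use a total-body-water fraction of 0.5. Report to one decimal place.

TBW = 0.5 · 103 = 51.5 L
Free water deficit = TBW · (Na/140 − 1)
= 51.5 · (152/140 − 1)
= 51.5 · 0.0857
= 4.41 L

4.4 L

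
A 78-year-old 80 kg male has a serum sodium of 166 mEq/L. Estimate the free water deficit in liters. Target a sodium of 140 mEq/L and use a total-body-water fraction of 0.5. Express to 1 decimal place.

TBW = 0.5 · 80 = 40 L
Free water deficit = TBW · (Na/140 − 1)
= 40 · (166/140 − 1)
= 40 · 0.1857
= 7.43 L

7.4 L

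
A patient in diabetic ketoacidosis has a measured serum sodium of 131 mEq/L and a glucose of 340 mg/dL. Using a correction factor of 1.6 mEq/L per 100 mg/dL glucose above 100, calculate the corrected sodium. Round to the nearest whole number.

Corrected Na = measured Na + 1.6 · (glucose − 100)/100
= 131 + 1.6 · (340 − 100)/100
= 131 + 3.8
= 134.8 mEq/L

135 mEq/L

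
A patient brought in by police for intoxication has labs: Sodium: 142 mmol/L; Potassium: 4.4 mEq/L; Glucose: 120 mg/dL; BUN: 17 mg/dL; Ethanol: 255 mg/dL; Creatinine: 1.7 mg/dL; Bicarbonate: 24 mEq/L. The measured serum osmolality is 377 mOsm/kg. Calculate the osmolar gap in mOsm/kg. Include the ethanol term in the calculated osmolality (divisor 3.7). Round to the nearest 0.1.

11.3 mOsm/kg

Calculated osmolality = 2·Na + glucose/18 + BUN/2.8 + ethanol/3.7
= 2·142 + 120/18 + 17/2.8 + 255/3.7
= 284 + 6.67 + 6.07 + 68.92
= 365.66 mOsm/kg ≈ 365.7 mOsm/kg
Osmolar gap = measured − calculated = 377 − 365.7 = 11.3 mOsm/kg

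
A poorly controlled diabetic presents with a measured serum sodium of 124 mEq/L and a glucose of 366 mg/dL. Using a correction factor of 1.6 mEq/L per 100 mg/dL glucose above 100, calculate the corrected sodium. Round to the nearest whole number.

128 mEq/L

Corrected Na = measured Na + 1.6 · (glucose − 100)/100
= 124 + 1.6 · (366 − 100)/100
= 124 + 4.3
= 128.3 mEq/L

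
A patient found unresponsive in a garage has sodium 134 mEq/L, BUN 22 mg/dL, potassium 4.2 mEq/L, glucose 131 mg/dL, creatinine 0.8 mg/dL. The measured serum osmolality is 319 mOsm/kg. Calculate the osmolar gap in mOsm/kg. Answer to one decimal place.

Calculated osmolality = 2·Na + glucose/18 + BUN/2.8
= 2·134 + 131/18 + 22/2.8
= 268 + 7.28 + 7.86
= 283.14 mOsm/kg ≈ 283.1 mOsm/kg
Osmolar gap = measured − calculated = 319 − 283.1 = 35.9 mOsm/kg

35.9 mOsm/kg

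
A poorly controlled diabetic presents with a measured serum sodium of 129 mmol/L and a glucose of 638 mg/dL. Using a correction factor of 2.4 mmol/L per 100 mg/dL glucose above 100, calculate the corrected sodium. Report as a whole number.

142 mmol/L

Corrected Na = measured Na + 2.4 · (glucose − 100)/100
= 129 + 2.4 · (638 − 100)/100
= 129 + 12.9
= 141.9 mmol/L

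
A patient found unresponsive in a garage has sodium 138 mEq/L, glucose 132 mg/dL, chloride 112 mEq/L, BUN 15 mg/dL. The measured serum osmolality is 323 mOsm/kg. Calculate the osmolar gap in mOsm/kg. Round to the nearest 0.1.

Calculated osmolality = 2·Na + glucose/18 + BUN/2.8
= 2·138 + 132/18 + 15/2.8
= 276 + 7.33 + 5.36
= 288.69 mOsm/kg ≈ 288.7 mOsm/kg
Osmolar gap = measured − calculated = 323 − 288.7 = 34.3 mOsm/kg

34.3 mOsm/kg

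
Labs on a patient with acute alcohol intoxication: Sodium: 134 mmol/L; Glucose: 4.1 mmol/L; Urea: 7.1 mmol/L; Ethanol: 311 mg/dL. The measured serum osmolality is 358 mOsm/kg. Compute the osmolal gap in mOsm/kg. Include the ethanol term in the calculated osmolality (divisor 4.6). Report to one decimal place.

11.2 mOsm/kg

Calculated osmolality = 2·Na + glucose + urea + ethanol/4.6
= 2·134 + 4.1 + 7.1 + 311/4.6
= 268 + 4.10 + 7.10 + 67.61
= 346.81 mOsm/kg ≈ 346.8 mOsm/kg
Osmolar gap = measured − calculated = 358 − 346.8 = 11.2 mOsm/kg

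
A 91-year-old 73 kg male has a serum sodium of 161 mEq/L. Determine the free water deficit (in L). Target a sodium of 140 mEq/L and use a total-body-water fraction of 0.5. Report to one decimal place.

TBW = 0.5 · 73 = 36.5 L
Free water deficit = TBW · (Na/140 − 1)
= 36.5 · (161/140 − 1)
= 36.5 · 0.15
= 5.47 L

5.5 L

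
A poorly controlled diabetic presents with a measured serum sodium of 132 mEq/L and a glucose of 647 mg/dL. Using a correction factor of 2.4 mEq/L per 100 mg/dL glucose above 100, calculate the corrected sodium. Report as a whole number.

145 mEq/L

Corrected Na = measured Na + 2.4 · (glucose − 100)/100
= 132 + 2.4 · (647 − 100)/100
= 132 + 13.1
= 145.1 mEq/L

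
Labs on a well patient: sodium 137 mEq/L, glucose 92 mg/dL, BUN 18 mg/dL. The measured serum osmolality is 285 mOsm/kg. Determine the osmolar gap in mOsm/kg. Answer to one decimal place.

Calculated osmolality = 2·Na + glucose/18 + BUN/2.8
= 2·137 + 92/18 + 18/2.8
= 274 + 5.11 + 6.43
= 285.54 mOsm/kg ≈ 285.5 mOsm/kg
Osmolar gap = measured − calculated = 285 − 285.5 = -0.5 mOsm/kg

-0.5 mOsm/kg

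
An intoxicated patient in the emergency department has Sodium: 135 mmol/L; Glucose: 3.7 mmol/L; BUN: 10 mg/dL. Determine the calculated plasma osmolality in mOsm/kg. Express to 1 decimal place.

Calculated osmolality = 2·Na + glucose + BUN/2.8
= 2·135 + 3.7 + 10/2.8
= 270 + 3.70 + 3.57
= 277.27 mOsm/kg

277.3 mOsm/kg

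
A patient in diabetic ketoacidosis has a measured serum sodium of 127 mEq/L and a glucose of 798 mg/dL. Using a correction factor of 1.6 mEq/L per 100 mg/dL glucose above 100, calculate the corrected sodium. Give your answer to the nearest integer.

Corrected Na = measured Na + 1.6 · (glucose − 100)/100
= 127 + 1.6 · (798 − 100)/100
= 127 + 11.2
= 138.2 mEq/L

138 mEq/L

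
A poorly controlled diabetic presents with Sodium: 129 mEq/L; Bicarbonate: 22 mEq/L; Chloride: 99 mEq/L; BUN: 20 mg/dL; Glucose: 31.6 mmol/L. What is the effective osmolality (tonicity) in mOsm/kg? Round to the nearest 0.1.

Effective osmolality excludes urea (freely permeant across cell membranes):
2·Na + glucose
= 2·129 + 31.6
= 258 + 31.6
= 289.6 mOsm/kg

289.6 mOsm/kg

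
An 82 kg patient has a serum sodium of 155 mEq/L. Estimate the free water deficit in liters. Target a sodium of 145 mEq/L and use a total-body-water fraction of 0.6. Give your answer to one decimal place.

3.4 L

TBW = 0.6 · 82 = 49.2 L
Free water deficit = TBW · (Na/145 − 1)
= 49.2 · (155/145 − 1)
= 49.2 · 0.069
= 3.39 L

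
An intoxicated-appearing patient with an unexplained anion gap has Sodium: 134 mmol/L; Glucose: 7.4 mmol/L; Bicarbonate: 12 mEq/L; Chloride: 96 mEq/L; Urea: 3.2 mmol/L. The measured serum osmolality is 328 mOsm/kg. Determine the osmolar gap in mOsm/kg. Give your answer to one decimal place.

49.4 mOsm/kg

Calculated osmolality = 2·Na + glucose + urea
= 2·134 + 7.4 + 3.2
= 268 + 7.40 + 3.20
= 278.6 mOsm/kg ≈ 278.6 mOsm/kg
Osmolar gap = measured − calculated = 328 − 278.6 = 49.4 mOsm/kg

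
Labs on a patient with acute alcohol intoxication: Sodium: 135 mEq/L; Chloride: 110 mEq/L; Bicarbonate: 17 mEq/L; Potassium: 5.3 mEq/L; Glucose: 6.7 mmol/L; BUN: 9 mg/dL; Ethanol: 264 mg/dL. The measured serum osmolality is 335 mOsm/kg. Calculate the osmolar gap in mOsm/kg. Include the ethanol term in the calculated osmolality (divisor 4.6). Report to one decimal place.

-2.3 mOsm/kg

Calculated osmolality = 2·Na + glucose + BUN/2.8 + ethanol/4.6
= 2·135 + 6.7 + 9/2.8 + 264/4.6
= 270 + 6.70 + 3.21 + 57.39
= 337.3 mOsm/kg ≈ 337.3 mOsm/kg
Osmolar gap = measured − calculated = 335 − 337.3 = -2.3 mOsm/kg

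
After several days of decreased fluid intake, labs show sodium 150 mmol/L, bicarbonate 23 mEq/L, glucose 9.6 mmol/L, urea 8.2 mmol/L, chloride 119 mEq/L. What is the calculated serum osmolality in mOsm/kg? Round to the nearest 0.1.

317.8 mOsm/kg

Calculated osmolality = 2·Na + glucose + urea
= 2·150 + 9.6 + 8.2
= 300 + 9.60 + 8.20
= 317.8 mOsm/kg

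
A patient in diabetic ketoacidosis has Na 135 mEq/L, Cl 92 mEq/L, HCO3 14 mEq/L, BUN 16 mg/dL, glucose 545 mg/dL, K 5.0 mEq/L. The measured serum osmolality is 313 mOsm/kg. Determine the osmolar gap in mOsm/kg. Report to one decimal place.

7.0 mOsm/kg

Calculated osmolality = 2·Na + glucose/18 + BUN/2.8
= 2·135 + 545/18 + 16/2.8
= 270 + 30.28 + 5.71
= 305.99 mOsm/kg ≈ 306.0 mOsm/kg
Osmolar gap = measured − calculated = 313 − 306.0 = 7.0 mOsm/kg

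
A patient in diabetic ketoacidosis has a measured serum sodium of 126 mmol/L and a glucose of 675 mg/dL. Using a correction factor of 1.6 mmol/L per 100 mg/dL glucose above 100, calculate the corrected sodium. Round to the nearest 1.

Corrected Na = measured Na + 1.6 · (glucose − 100)/100
= 126 + 1.6 · (675 − 100)/100
= 126 + 9.2
= 135.2 mmol/L

135 mmol/L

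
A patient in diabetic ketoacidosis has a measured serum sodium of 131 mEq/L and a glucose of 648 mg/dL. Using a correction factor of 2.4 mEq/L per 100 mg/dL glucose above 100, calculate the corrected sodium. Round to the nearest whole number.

Corrected Na = measured Na + 2.4 · (glucose − 100)/100
= 131 + 2.4 · (648 − 100)/100
= 131 + 13.2
= 144.2 mEq/L

144 mEq/L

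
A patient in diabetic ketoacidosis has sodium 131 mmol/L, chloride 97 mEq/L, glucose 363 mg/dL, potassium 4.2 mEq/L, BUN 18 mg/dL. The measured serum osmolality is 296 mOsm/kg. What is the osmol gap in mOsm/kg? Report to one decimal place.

7.4 mOsm/kg

Calculated osmolality = 2·Na + glucose/18 + BUN/2.8
= 2·131 + 363/18 + 18/2.8
= 262 + 20.17 + 6.43
= 288.6 mOsm/kg ≈ 288.6 mOsm/kg
Osmolar gap = measured − calculated = 296 − 288.6 = 7.4 mOsm/kg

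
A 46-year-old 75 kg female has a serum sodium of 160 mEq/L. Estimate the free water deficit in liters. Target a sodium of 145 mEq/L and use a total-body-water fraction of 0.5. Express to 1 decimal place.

3.9 L

TBW = 0.5 · 75 = 37.5 L
Free water deficit = TBW · (Na/145 − 1)
= 37.5 · (160/145 − 1)
= 37.5 · 0.1034
= 3.88 L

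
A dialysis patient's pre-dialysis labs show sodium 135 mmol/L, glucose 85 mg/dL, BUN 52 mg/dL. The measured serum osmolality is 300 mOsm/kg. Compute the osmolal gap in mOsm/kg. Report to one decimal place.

6.7 mOsm/kg

Calculated osmolality = 2·Na + glucose/18 + BUN/2.8
= 2·135 + 85/18 + 52/2.8
= 270 + 4.72 + 18.57
= 293.29 mOsm/kg ≈ 293.3 mOsm/kg
Osmolar gap = measured − calculated = 300 − 293.3 = 6.7 mOsm/kg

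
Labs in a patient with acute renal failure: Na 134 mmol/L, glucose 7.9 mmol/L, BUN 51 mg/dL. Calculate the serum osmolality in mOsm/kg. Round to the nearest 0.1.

Calculated osmolality = 2·Na + glucose + BUN/2.8
= 2·134 + 7.9 + 51/2.8
= 268 + 7.90 + 18.21
= 294.11 mOsm/kg

294.1 mOsm/kg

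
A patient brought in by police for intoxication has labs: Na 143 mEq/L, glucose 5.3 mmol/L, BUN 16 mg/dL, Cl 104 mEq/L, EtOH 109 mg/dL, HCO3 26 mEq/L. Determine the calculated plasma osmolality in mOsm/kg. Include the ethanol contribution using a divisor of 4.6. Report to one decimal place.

Calculated osmolality = 2·Na + glucose + BUN/2.8 + ethanol/4.6
= 2·143 + 5.3 + 16/2.8 + 109/4.6
= 286 + 5.30 + 5.71 + 23.70
= 320.71 mOsm/kg

320.7 mOsm/kg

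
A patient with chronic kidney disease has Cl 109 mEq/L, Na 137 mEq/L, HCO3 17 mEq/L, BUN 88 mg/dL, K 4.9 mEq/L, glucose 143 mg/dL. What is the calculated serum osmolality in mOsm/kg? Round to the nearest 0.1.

Calculated osmolality = 2·Na + glucose/18 + BUN/2.8
= 2·137 + 143/18 + 88/2.8
= 274 + 7.94 + 31.43
= 313.37 mOsm/kg

313.4 mOsm/kg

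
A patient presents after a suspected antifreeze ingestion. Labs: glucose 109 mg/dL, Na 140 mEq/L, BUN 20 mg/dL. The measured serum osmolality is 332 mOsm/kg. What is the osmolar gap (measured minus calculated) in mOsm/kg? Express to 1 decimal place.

Calculated osmolality = 2·Na + glucose/18 + BUN/2.8
= 2·140 + 109/18 + 20/2.8
= 280 + 6.06 + 7.14
= 293.2 mOsm/kg ≈ 293.2 mOsm/kg
Osmolar gap = measured − calculated = 332 − 293.2 = 38.8 mOsm/kg

38.8 mOsm/kg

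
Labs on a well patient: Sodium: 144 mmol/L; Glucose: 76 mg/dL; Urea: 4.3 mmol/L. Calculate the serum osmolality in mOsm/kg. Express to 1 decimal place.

296.5 mOsm/kg

Calculated osmolality = 2·Na + glucose/18 + urea
= 2·144 + 76/18 + 4.3
= 288 + 4.22 + 4.30
= 296.52 mOsm/kg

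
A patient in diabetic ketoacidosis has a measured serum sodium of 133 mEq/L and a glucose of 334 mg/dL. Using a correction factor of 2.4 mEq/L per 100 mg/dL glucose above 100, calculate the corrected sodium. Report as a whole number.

139 mEq/L

Corrected Na = measured Na + 2.4 · (glucose − 100)/100
= 133 + 2.4 · (334 − 100)/100
= 133 + 5.6
= 138.6 mEq/L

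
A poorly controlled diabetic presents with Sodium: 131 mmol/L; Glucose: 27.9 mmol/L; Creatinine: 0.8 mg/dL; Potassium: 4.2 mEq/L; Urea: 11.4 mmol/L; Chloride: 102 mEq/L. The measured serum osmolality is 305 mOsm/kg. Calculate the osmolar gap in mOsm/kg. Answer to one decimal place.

Calculated osmolality = 2·Na + glucose + urea
= 2·131 + 27.9 + 11.4
= 262 + 27.90 + 11.40
= 301.3 mOsm/kg ≈ 301.3 mOsm/kg
Osmolar gap = measured − calculated = 305 − 301.3 = 3.7 mOsm/kg

3.7 mOsm/kg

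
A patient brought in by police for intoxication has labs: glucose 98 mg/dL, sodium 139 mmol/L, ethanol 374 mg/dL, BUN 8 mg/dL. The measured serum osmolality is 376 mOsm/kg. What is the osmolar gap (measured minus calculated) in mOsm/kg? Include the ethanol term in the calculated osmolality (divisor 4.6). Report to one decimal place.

Calculated osmolality = 2·Na + glucose/18 + BUN/2.8 + ethanol/4.6
= 2·139 + 98/18 + 8/2.8 + 374/4.6
= 278 + 5.44 + 2.86 + 81.30
= 367.6 mOsm/kg ≈ 367.6 mOsm/kg
Osmolar gap = measured − calculated = 376 − 367.6 = 8.4 mOsm/kg

8.4 mOsm/kg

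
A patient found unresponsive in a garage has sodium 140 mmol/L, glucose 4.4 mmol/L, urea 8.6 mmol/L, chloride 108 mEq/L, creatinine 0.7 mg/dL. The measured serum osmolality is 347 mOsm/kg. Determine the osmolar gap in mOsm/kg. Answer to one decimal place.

Calculated osmolality = 2·Na + glucose + urea
= 2·140 + 4.4 + 8.6
= 280 + 4.40 + 8.60
= 293 mOsm/kg ≈ 293.0 mOsm/kg
Osmolar gap = measured − calculated = 347 − 293.0 = 54.0 mOsm/kg

54.0 mOsm/kg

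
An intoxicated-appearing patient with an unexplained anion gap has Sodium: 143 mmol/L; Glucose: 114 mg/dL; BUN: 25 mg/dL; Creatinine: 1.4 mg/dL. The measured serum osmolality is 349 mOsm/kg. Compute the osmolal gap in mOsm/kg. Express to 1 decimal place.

Calculated osmolality = 2·Na + glucose/18 + BUN/2.8
= 2·143 + 114/18 + 25/2.8
= 286 + 6.33 + 8.93
= 301.26 mOsm/kg ≈ 301.3 mOsm/kg
Osmolar gap = measured − calculated = 349 − 301.3 = 47.7 mOsm/kg

47.7 mOsm/kg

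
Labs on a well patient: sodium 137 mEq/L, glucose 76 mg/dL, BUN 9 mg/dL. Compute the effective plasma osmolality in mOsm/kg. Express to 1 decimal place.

Effective osmolality excludes urea (freely permeant across cell membranes):
2·Na + glucose/18
= 2·137 + 76/18
= 274 + 4.22
= 278.22 mOsm/kg

278.2 mOsm/kg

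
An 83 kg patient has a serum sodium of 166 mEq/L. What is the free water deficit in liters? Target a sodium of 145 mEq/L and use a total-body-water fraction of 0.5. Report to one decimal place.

6.0 L

TBW = 0.5 · 83 = 41.5 L
Free water deficit = TBW · (Na/145 − 1)
= 41.5 · (166/145 − 1)
= 41.5 · 0.1448
= 6.01 L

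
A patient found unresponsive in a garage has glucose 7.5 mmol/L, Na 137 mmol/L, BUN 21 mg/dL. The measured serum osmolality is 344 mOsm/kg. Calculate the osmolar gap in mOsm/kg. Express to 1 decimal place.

55.0 mOsm/kg

Calculated osmolality = 2·Na + glucose + BUN/2.8
= 2·137 + 7.5 + 21/2.8
= 274 + 7.50 + 7.50
= 289 mOsm/kg ≈ 289.0 mOsm/kg
Osmolar gap = measured − calculated = 344 − 289.0 = 55.0 mOsm/kg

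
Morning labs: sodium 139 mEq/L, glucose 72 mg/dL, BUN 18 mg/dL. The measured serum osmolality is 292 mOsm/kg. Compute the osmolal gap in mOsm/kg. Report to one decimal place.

3.6 mOsm/kg

Calculated osmolality = 2·Na + glucose/18 + BUN/2.8
= 2·139 + 72/18 + 18/2.8
= 278 + 4 + 6.43
= 288.43 mOsm/kg ≈ 288.4 mOsm/kg
Osmolar gap = measured − calculated = 292 − 288.4 = 3.6 mOsm/kg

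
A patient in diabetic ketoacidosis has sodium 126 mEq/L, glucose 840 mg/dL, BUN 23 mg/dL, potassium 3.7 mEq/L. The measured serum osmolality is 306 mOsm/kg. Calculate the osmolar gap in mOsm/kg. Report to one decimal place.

-0.9 mOsm/kg

Calculated osmolality = 2·Na + glucose/18 + BUN/2.8
= 2·126 + 840/18 + 23/2.8
= 252 + 46.67 + 8.21
= 306.88 mOsm/kg ≈ 306.9 mOsm/kg
Osmolar gap = measured − calculated = 306 − 306.9 = -0.9 mOsm/kg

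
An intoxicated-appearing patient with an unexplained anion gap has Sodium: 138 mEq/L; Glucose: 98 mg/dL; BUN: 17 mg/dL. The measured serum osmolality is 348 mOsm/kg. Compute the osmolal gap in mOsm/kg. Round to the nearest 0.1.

Calculated osmolality = 2·Na + glucose/18 + BUN/2.8
= 2·138 + 98/18 + 17/2.8
= 276 + 5.44 + 6.07
= 287.51 mOsm/kg ≈ 287.5 mOsm/kg
Osmolar gap = measured − calculated = 348 − 287.5 = 60.5 mOsm/kg

60.5 mOsm/kg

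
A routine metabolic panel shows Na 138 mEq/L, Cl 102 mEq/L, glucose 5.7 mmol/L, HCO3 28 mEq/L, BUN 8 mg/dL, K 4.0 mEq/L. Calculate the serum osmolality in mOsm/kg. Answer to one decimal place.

284.6 mOsm/kg

Calculated osmolality = 2·Na + glucose + BUN/2.8
= 2·138 + 5.7 + 8/2.8
= 276 + 5.70 + 2.86
= 284.56 mOsm/kg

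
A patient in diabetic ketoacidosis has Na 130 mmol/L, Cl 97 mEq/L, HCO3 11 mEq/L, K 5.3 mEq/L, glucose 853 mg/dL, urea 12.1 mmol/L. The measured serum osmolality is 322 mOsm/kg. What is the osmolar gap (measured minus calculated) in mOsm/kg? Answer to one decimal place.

2.5 mOsm/kg

Calculated osmolality = 2·Na + glucose/18 + urea
= 2·130 + 853/18 + 12.1
= 260 + 47.39 + 12.10
= 319.49 mOsm/kg ≈ 319.5 mOsm/kg
Osmolar gap = measured − calculated = 322 − 319.5 = 2.5 mOsm/kg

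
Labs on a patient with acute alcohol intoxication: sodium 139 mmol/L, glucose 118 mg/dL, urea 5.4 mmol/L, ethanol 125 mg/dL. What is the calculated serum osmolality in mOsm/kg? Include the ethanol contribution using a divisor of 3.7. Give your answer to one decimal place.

Calculated osmolality = 2·Na + glucose/18 + urea + ethanol/3.7
= 2·139 + 118/18 + 5.4 + 125/3.7
= 278 + 6.56 + 5.40 + 33.78
= 323.74 mOsm/kg

323.7 mOsm/kg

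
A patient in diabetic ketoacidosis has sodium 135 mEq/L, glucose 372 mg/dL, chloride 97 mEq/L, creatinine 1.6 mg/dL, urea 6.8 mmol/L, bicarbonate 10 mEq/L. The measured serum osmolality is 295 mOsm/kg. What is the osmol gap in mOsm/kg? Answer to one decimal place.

-2.5 mOsm/kg

Calculated osmolality = 2·Na + glucose/18 + urea
= 2·135 + 372/18 + 6.8
= 270 + 20.67 + 6.80
= 297.47 mOsm/kg ≈ 297.5 mOsm/kg
Osmolar gap = measured − calculated = 295 − 297.5 = -2.5 mOsm/kg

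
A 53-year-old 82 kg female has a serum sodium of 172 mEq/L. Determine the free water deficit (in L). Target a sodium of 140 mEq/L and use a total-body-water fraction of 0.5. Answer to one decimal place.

TBW = 0.5 · 82 = 41 L
Free water deficit = TBW · (Na/140 − 1)
= 41 · (172/140 − 1)
= 41 · 0.2286
= 9.37 L

9.4 L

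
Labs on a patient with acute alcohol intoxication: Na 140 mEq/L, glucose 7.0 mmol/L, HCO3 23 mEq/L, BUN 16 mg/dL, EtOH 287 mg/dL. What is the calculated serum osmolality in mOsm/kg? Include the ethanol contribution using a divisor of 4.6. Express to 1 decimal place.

355.1 mOsm/kg

Calculated osmolality = 2·Na + glucose + BUN/2.8 + ethanol/4.6
= 2·140 + 7 + 16/2.8 + 287/4.6
= 280 + 7 + 5.71 + 62.39
= 355.1 mOsm/kg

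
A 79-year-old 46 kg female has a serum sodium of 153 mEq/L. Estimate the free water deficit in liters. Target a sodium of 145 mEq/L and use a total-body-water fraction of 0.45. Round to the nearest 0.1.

TBW = 0.45 · 46 = 20.7 L
Free water deficit = TBW · (Na/145 − 1)
= 20.7 · (153/145 − 1)
= 20.7 · 0.0552
= 1.14 L

1.1 L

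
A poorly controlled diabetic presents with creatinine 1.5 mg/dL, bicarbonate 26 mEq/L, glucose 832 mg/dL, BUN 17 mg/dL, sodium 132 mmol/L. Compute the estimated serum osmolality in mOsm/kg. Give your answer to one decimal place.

Calculated osmolality = 2·Na + glucose/18 + BUN/2.8
= 2·132 + 832/18 + 17/2.8
= 264 + 46.22 + 6.07
= 316.29 mOsm/kg

316.3 mOsm/kg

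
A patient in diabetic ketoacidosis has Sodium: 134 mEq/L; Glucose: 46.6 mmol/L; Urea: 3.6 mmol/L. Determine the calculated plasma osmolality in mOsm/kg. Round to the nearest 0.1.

318.2 mOsm/kg

Calculated osmolality = 2·Na + glucose + urea
= 2·134 + 46.6 + 3.6
= 268 + 46.60 + 3.60
= 318.2 mOsm/kg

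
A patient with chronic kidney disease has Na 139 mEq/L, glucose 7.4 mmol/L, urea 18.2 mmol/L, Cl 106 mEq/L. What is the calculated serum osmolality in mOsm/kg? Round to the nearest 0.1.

303.6 mOsm/kg

Calculated osmolality = 2·Na + glucose + urea
= 2·139 + 7.4 + 18.2
= 278 + 7.40 + 18.20
= 303.6 mOsm/kg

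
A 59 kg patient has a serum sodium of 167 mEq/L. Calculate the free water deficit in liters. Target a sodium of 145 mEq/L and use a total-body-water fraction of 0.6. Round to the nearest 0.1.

TBW = 0.6 · 59 = 35.4 L
Free water deficit = TBW · (Na/145 − 1)
= 35.4 · (167/145 − 1)
= 35.4 · 0.1517
= 5.37 L

5.4 L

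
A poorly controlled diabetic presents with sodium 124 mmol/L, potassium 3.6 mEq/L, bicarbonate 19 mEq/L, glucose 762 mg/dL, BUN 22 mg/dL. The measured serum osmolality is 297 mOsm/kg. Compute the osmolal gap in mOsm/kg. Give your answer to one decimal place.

Calculated osmolality = 2·Na + glucose/18 + BUN/2.8
= 2·124 + 762/18 + 22/2.8
= 248 + 42.33 + 7.86
= 298.19 mOsm/kg ≈ 298.2 mOsm/kg
Osmolar gap = measured − calculated = 297 − 298.2 = -1.2 mOsm/kg

-1.2 mOsm/kg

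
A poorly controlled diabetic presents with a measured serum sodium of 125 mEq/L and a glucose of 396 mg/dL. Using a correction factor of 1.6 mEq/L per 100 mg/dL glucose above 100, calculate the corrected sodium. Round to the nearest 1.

Corrected Na = measured Na + 1.6 · (glucose − 100)/100
= 125 + 1.6 · (396 − 100)/100
= 125 + 4.7
= 129.7 mEq/L

130 mEq/L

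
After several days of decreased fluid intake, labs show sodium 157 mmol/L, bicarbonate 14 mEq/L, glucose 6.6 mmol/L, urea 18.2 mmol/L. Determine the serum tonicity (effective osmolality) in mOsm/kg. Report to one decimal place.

320.6 mOsm/kg

Effective osmolality excludes urea (freely permeant across cell membranes):
2·Na + glucose
= 2·157 + 6.6
= 314 + 6.6
= 320.6 mOsm/kg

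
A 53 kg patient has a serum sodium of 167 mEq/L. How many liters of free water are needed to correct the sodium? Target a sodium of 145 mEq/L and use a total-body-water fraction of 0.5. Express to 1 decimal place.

4.0 L

TBW = 0.5 · 53 = 26.5 L
Free water deficit = TBW · (Na/145 − 1)
= 26.5 · (167/145 − 1)
= 26.5 · 0.1517
= 4.02 L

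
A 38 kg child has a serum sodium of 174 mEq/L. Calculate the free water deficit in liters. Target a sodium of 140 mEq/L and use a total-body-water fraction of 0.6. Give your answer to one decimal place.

5.5 L

TBW = 0.6 · 38 = 22.8 L
Free water deficit = TBW · (Na/140 − 1)
= 22.8 · (174/140 − 1)
= 22.8 · 0.2429
= 5.54 L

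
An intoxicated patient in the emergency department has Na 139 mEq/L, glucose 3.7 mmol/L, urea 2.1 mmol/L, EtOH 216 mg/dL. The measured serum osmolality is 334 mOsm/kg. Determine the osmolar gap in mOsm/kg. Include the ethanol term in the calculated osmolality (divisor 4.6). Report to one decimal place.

3.2 mOsm/kg

Calculated osmolality = 2·Na + glucose + urea + ethanol/4.6
= 2·139 + 3.7 + 2.1 + 216/4.6
= 278 + 3.70 + 2.10 + 46.96
= 330.76 mOsm/kg ≈ 330.8 mOsm/kg
Osmolar gap = measured − calculated = 334 − 330.8 = 3.2 mOsm/kg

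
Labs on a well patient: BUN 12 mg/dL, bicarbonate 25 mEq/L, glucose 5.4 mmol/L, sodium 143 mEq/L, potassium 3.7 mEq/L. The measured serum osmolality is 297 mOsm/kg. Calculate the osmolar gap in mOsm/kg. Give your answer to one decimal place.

Calculated osmolality = 2·Na + glucose + BUN/2.8
= 2·143 + 5.4 + 12/2.8
= 286 + 5.40 + 4.29
= 295.69 mOsm/kg ≈ 295.7 mOsm/kg
Osmolar gap = measured − calculated = 297 − 295.7 = 1.3 mOsm/kg

1.3 mOsm/kg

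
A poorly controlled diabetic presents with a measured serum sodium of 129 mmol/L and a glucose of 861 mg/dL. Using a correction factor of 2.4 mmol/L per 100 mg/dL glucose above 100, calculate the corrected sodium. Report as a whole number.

Corrected Na = measured Na + 2.4 · (glucose − 100)/100
= 129 + 2.4 · (861 − 100)/100
= 129 + 18.3
= 147.3 mmol/L

147 mmol/L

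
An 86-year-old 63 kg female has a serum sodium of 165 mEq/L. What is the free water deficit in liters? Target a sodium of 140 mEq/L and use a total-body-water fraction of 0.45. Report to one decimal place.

TBW = 0.45 · 63 = 28.35 L
Free water deficit = TBW · (Na/140 − 1)
= 28.35 · (165/140 − 1)
= 28.35 · 0.1786
= 5.06 L

5.1 L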